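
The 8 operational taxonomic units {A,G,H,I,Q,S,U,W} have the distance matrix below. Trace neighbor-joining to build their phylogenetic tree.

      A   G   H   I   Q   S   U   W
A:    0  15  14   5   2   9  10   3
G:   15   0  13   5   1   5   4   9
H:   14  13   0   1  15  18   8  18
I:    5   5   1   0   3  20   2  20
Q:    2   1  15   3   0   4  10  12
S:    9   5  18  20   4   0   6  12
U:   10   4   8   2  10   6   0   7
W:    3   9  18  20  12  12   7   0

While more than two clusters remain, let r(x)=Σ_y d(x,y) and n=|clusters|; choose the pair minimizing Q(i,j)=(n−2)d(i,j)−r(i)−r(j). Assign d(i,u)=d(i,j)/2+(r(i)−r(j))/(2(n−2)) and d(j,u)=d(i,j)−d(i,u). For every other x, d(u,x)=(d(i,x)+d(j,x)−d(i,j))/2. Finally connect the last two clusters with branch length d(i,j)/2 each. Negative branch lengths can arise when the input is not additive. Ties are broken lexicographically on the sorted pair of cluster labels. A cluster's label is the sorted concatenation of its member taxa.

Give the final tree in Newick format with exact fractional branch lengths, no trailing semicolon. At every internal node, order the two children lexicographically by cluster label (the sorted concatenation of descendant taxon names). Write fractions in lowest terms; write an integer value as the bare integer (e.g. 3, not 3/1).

(((((A:3/20,W:57/20):209/48,((H:37/12,I:-25/12):155/32,U:-11/32):145/48):35/16,S:29/8):3/8,G:1):0,Q:0)

1. join H+I (d=1, Q=-137) ⇒ HI; edges |H|=37/12, |I|=-25/12
  updated: d(A,HI)=9, d(G,HI)=17/2, d(HI,Q)=17/2, d(HI,S)=37/2, d(HI,U)=9/2, d(HI,W)=37/2
2. join A+W (d=3, Q=-189/2) ⇒ AW; edges |A|=3/20, |W|=57/20
  updated: d(AW,G)=21/2, d(AW,HI)=49/4, d(AW,Q)=11/2, d(AW,S)=9, d(AW,U)=7
3. join HI+U (d=9/2, Q=-263/4) ⇒ HIU; edges |HI|=155/32, |U|=-11/32
  updated: d(AW,HIU)=59/8, d(G,HIU)=4, d(HIU,Q)=7, d(HIU,S)=10
4. join AW+HIU (d=59/8, Q=-309/8) ⇒ AHIUW; edges |AW|=209/48, |HIU|=145/48
  updated: d(AHIUW,G)=57/16, d(AHIUW,Q)=41/16, d(AHIUW,S)=93/16
5. join AHIUW+S (d=93/16, Q=-121/8) ⇒ AHISUW; edges |AHIUW|=35/16, |S|=29/8
  updated: d(AHISUW,G)=11/8, d(AHISUW,Q)=3/8
6. join AHISUW+G (d=11/8, Q=-11/4) ⇒ AGHISUW; edges |AHISUW|=3/8, |G|=1
  updated: d(AGHISUW,Q)=0
7. join AGHISUW+Q (d=0) ⇒ AGHIQSUW; edges |AGHISUW|=0, |Q|=0
final tree: (((((A:3/20,W:57/20):209/48,((H:37/12,I:-25/12):155/32,U:-11/32):145/48):35/16,S:29/8):3/8,G:1):0,Q:0)
total length: 369/16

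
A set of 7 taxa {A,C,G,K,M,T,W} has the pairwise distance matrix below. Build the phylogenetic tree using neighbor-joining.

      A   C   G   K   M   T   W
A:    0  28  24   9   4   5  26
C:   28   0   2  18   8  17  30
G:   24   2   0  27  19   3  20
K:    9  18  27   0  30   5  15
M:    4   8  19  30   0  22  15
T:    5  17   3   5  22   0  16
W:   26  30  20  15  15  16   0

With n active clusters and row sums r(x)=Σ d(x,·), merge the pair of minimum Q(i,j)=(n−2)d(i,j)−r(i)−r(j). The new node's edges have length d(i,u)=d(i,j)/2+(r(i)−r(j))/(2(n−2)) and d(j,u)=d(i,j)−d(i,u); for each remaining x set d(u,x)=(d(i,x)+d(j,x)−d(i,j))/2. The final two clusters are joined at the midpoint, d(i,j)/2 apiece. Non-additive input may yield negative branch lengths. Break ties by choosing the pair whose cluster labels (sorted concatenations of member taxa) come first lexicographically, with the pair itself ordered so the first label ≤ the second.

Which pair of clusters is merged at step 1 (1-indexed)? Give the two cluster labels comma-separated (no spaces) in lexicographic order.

step 1: merge (C,G) at d=2, Q=-188; branch lengths C→9/5, G→1/5; new cluster CG
  updated: d(A,CG)=25, d(CG,K)=43/2, d(CG,M)=25/2, d(CG,T)=9, d(CG,W)=24
step 2: merge (A,M) at d=4, Q=-273/2; branch lengths A→3/16, M→61/16; new cluster AM
  updated: d(AM,CG)=67/4, d(AM,K)=35/2, d(AM,T)=23/2, d(AM,W)=37/2
step 3: merge (K,W) at d=15, Q=-175/2; branch lengths K→61/12, W→119/12; new cluster KW
  updated: d(AM,KW)=21/2, d(CG,KW)=61/4, d(KW,T)=3
step 4: merge (AM,KW) at d=21/2, Q=-93/2; branch lengths AM→31/4, KW→11/4; new cluster AKMW
  updated: d(AKMW,CG)=43/4, d(AKMW,T)=2
step 5: merge (AKMW,CG) at d=43/4, Q=-87/4; branch lengths AKMW→15/8, CG→71/8; new cluster ACGKMW
  updated: d(ACGKMW,T)=1/8
step 6: merge (ACGKMW,T) at d=1/8; branch lengths ACGKMW→1/16, T→1/16; new cluster ACGKMTW
final tree: ((((A:3/16,M:61/16):31/4,(K:61/12,W:119/12):11/4):15/8,(C:9/5,G:1/5):71/8):1/16,T:1/16)
total length: 339/8

C,G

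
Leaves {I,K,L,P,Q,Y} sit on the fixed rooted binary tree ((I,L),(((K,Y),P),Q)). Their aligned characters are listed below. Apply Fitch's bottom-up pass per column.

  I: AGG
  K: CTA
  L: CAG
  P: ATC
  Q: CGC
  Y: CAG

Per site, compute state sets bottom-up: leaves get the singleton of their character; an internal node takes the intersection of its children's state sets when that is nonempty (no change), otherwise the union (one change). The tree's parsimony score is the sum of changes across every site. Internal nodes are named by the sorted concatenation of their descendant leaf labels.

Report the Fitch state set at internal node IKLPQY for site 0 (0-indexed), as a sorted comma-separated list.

[col 0] IL: children I:{A}, L:{C} ∪→ {A,C}; cost 1
[col 0] KY: children K:{C}, Y:{C} ∩→ {C}; cost 0
[col 0] KPY: children KY:{C}, P:{A} ∪→ {A,C}; cost 1
[col 0] KPQY: children KPY:{A,C}, Q:{C} ∩→ {C}; cost 0
[col 0] IKLPQY: children IL:{A,C}, KPQY:{C} ∩→ {C}; cost 0
[col 1] IL: children I:{G}, L:{A} ∪→ {A,G}; cost 1
[col 1] KY: children K:{T}, Y:{A} ∪→ {A,T}; cost 1
[col 1] KPY: children KY:{A,T}, P:{T} ∩→ {T}; cost 0
[col 1] KPQY: children KPY:{T}, Q:{G} ∪→ {G,T}; cost 1
[col 1] IKLPQY: children IL:{A,G}, KPQY:{G,T} ∩→ {G}; cost 0
[col 2] IL: children I:{G}, L:{G} ∩→ {G}; cost 0
[col 2] KY: children K:{A}, Y:{G} ∪→ {A,G}; cost 1
[col 2] KPY: children KY:{A,G}, P:{C} ∪→ {A,C,G}; cost 1
[col 2] KPQY: children KPY:{A,C,G}, Q:{C} ∩→ {C}; cost 0
[col 2] IKLPQY: children IL:{G}, KPQY:{C} ∪→ {C,G}; cost 1
per-site changes: [2, 3, 3]; total = 8

C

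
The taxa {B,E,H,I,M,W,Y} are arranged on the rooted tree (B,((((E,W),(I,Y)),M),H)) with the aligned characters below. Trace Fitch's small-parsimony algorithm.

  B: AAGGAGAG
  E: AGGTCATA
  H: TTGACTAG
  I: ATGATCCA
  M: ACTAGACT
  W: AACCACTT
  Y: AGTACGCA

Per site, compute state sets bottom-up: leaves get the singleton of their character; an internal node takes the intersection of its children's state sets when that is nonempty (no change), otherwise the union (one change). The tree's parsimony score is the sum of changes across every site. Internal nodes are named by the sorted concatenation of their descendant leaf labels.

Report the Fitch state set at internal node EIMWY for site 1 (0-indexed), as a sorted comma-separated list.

C,G

[col 0] EW: children E:{A}, W:{A} ∩→ {A}; cost 0
[col 0] IY: children I:{A}, Y:{A} ∩→ {A}; cost 0
[col 0] EIWY: children EW:{A}, IY:{A} ∩→ {A}; cost 0
[col 0] EIMWY: children EIWY:{A}, M:{A} ∩→ {A}; cost 0
[col 0] EHIMWY: children EIMWY:{A}, H:{T} ∪→ {A,T}; cost 1
[col 0] BEHIMWY: children B:{A}, EHIMWY:{A,T} ∩→ {A}; cost 0
[col 1] EW: children E:{G}, W:{A} ∪→ {A,G}; cost 1
[col 1] IY: children I:{T}, Y:{G} ∪→ {G,T}; cost 1
[col 1] EIWY: children EW:{A,G}, IY:{G,T} ∩→ {G}; cost 0
[col 1] EIMWY: children EIWY:{G}, M:{C} ∪→ {C,G}; cost 1
[col 1] EHIMWY: children EIMWY:{C,G}, H:{T} ∪→ {C,G,T}; cost 1
[col 1] BEHIMWY: children B:{A}, EHIMWY:{C,G,T} ∪→ {A,C,G,T}; cost 1
[col 2] EW: children E:{G}, W:{C} ∪→ {C,G}; cost 1
[col 2] IY: children I:{G}, Y:{T} ∪→ {G,T}; cost 1
[col 2] EIWY: children EW:{C,G}, IY:{G,T} ∩→ {G}; cost 0
[col 2] EIMWY: children EIWY:{G}, M:{T} ∪→ {G,T}; cost 1
[col 2] EHIMWY: children EIMWY:{G,T}, H:{G} ∩→ {G}; cost 0
[col 2] BEHIMWY: children B:{G}, EHIMWY:{G} ∩→ {G}; cost 0
[col 3] EW: children E:{T}, W:{C} ∪→ {C,T}; cost 1
[col 3] IY: children I:{A}, Y:{A} ∩→ {A}; cost 0
[col 3] EIWY: children EW:{C,T}, IY:{A} ∪→ {A,C,T}; cost 1
[col 3] EIMWY: children EIWY:{A,C,T}, M:{A} ∩→ {A}; cost 0
[col 3] EHIMWY: children EIMWY:{A}, H:{A} ∩→ {A}; cost 0
[col 3] BEHIMWY: children B:{G}, EHIMWY:{A} ∪→ {A,G}; cost 1
[col 4] EW: children E:{C}, W:{A} ∪→ {A,C}; cost 1
[col 4] IY: children I:{T}, Y:{C} ∪→ {C,T}; cost 1
[col 4] EIWY: children EW:{A,C}, IY:{C,T} ∩→ {C}; cost 0
[col 4] EIMWY: children EIWY:{C}, M:{G} ∪→ {C,G}; cost 1
[col 4] EHIMWY: children EIMWY:{C,G}, H:{C} ∩→ {C}; cost 0
[col 4] BEHIMWY: children B:{A}, EHIMWY:{C} ∪→ {A,C}; cost 1
[col 5] EW: children E:{A}, W:{C} ∪→ {A,C}; cost 1
[col 5] IY: children I:{C}, Y:{G} ∪→ {C,G}; cost 1
[col 5] EIWY: children EW:{A,C}, IY:{C,G} ∩→ {C}; cost 0
[col 5] EIMWY: children EIWY:{C}, M:{A} ∪→ {A,C}; cost 1
[col 5] EHIMWY: children EIMWY:{A,C}, H:{T} ∪→ {A,C,T}; cost 1
[col 5] BEHIMWY: children B:{G}, EHIMWY:{A,C,T} ∪→ {A,C,G,T}; cost 1
[col 6] EW: children E:{T}, W:{T} ∩→ {T}; cost 0
[col 6] IY: children I:{C}, Y:{C} ∩→ {C}; cost 0
[col 6] EIWY: children EW:{T}, IY:{C} ∪→ {C,T}; cost 1
[col 6] EIMWY: children EIWY:{C,T}, M:{C} ∩→ {C}; cost 0
[col 6] EHIMWY: children EIMWY:{C}, H:{A} ∪→ {A,C}; cost 1
[col 6] BEHIMWY: children B:{A}, EHIMWY:{A,C} ∩→ {A}; cost 0
[col 7] EW: children E:{A}, W:{T} ∪→ {A,T}; cost 1
[col 7] IY: children I:{A}, Y:{A} ∩→ {A}; cost 0
[col 7] EIWY: children EW:{A,T}, IY:{A} ∩→ {A}; cost 0
[col 7] EIMWY: children EIWY:{A}, M:{T} ∪→ {A,T}; cost 1
[col 7] EHIMWY: children EIMWY:{A,T}, H:{G} ∪→ {A,G,T}; cost 1
[col 7] BEHIMWY: children B:{G}, EHIMWY:{A,G,T} ∩→ {G}; cost 0
per-site changes: [1, 5, 3, 3, 4, 5, 2, 3]; total = 26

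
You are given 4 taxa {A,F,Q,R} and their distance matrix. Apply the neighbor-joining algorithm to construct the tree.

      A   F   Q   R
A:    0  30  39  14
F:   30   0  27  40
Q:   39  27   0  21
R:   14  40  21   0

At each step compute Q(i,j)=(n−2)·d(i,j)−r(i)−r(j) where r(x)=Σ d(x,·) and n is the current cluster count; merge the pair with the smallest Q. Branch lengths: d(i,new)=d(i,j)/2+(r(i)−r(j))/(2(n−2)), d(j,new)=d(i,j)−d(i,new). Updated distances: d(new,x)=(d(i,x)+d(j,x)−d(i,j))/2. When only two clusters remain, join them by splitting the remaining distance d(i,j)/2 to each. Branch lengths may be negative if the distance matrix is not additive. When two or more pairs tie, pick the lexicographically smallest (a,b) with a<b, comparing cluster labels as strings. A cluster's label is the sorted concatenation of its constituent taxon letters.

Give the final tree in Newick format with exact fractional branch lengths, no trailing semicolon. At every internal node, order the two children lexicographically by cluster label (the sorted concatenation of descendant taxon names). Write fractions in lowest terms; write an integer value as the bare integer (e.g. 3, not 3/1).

iteration 1: select A,R (d=14, Q=-130); attach at lengths (9, 5); label the merged cluster AR
  updated: d(AR,F)=28, d(AR,Q)=23
iteration 2: select AR,F (d=28, Q=-78); attach at lengths (12, 16); label the merged cluster AFR
  updated: d(AFR,Q)=11
iteration 3: select AFR,Q (d=11); attach at lengths (11/2, 11/2); label the merged cluster AFQR
final tree: (((A:9,R:5):12,F:16):11/2,Q:11/2)
total length: 53

(((A:9,R:5):12,F:16):11/2,Q:11/2)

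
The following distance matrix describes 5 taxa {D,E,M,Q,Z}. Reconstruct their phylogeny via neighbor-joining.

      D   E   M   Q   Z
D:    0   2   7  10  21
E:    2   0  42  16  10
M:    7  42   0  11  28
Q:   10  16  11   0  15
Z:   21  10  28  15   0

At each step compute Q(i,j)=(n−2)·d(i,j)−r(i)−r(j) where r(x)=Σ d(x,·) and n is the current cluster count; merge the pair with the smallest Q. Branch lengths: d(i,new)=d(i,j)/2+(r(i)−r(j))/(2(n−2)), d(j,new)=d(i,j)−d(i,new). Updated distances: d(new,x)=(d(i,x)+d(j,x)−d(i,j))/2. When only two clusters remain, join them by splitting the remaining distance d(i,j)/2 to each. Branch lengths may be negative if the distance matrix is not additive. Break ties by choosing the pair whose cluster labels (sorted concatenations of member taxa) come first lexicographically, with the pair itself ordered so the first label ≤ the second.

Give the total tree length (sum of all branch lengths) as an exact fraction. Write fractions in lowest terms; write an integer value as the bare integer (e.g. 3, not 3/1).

265/8

iteration 1: select E,Z (d=10, Q=-114); attach at lengths (13/3, 17/3); label the merged cluster EZ
  updated: d(D,EZ)=13/2, d(EZ,M)=30, d(EZ,Q)=21/2
iteration 2: select D,EZ (d=13/2, Q=-115/2); attach at lengths (-21/8, 73/8); label the merged cluster DEZ
  updated: d(DEZ,M)=61/4, d(DEZ,Q)=7
iteration 3: select DEZ,M (d=61/4, Q=-133/4); attach at lengths (45/8, 77/8); label the merged cluster DEMZ
  updated: d(DEMZ,Q)=11/8
iteration 4: select DEMZ,Q (d=11/8); attach at lengths (11/16, 11/16); label the merged cluster DEMQZ
final tree: (((D:-21/8,(E:13/3,Z:17/3):73/8):45/8,M:77/8):11/16,Q:11/16)
total length: 265/8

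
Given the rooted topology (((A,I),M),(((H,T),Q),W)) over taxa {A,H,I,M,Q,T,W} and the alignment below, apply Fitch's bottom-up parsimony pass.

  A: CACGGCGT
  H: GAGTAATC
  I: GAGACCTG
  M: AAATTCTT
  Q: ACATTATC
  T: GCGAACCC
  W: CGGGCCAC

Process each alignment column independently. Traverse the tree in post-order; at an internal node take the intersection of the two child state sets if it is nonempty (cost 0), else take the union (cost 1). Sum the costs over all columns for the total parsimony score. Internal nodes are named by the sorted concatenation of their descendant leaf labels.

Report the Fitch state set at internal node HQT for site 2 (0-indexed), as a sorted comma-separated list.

A,G

site 0, node AI: A={C} ∪ I={G} → {C,G} (+1)
site 0, node AIM: AI={C,G} ∪ M={A} → {A,C,G} (+1)
site 0, node HT: H={G} ∩ T={G} → {G} (+0)
site 0, node HQT: HT={G} ∪ Q={A} → {A,G} (+1)
site 0, node HQTW: HQT={A,G} ∪ W={C} → {A,C,G} (+1)
site 0, node AHIMQTW: AIM={A,C,G} ∩ HQTW={A,C,G} → {A,C,G} (+0)
site 1, node AI: A={A} ∩ I={A} → {A} (+0)
site 1, node AIM: AI={A} ∩ M={A} → {A} (+0)
site 1, node HT: H={A} ∪ T={C} → {A,C} (+1)
site 1, node HQT: HT={A,C} ∩ Q={C} → {C} (+0)
site 1, node HQTW: HQT={C} ∪ W={G} → {C,G} (+1)
site 1, node AHIMQTW: AIM={A} ∪ HQTW={C,G} → {A,C,G} (+1)
site 2, node AI: A={C} ∪ I={G} → {C,G} (+1)
site 2, node AIM: AI={C,G} ∪ M={A} → {A,C,G} (+1)
site 2, node HT: H={G} ∩ T={G} → {G} (+0)
site 2, node HQT: HT={G} ∪ Q={A} → {A,G} (+1)
site 2, node HQTW: HQT={A,G} ∩ W={G} → {G} (+0)
site 2, node AHIMQTW: AIM={A,C,G} ∩ HQTW={G} → {G} (+0)
site 3, node AI: A={G} ∪ I={A} → {A,G} (+1)
site 3, node AIM: AI={A,G} ∪ M={T} → {A,G,T} (+1)
site 3, node HT: H={T} ∪ T={A} → {A,T} (+1)
site 3, node HQT: HT={A,T} ∩ Q={T} → {T} (+0)
site 3, node HQTW: HQT={T} ∪ W={G} → {G,T} (+1)
site 3, node AHIMQTW: AIM={A,G,T} ∩ HQTW={G,T} → {G,T} (+0)
site 4, node AI: A={G} ∪ I={C} → {C,G} (+1)
site 4, node AIM: AI={C,G} ∪ M={T} → {C,G,T} (+1)
site 4, node HT: H={A} ∩ T={A} → {A} (+0)
site 4, node HQT: HT={A} ∪ Q={T} → {A,T} (+1)
site 4, node HQTW: HQT={A,T} ∪ W={C} → {A,C,T} (+1)
site 4, node AHIMQTW: AIM={C,G,T} ∩ HQTW={A,C,T} → {C,T} (+0)
site 5, node AI: A={C} ∩ I={C} → {C} (+0)
site 5, node AIM: AI={C} ∩ M={C} → {C} (+0)
site 5, node HT: H={A} ∪ T={C} → {A,C} (+1)
site 5, node HQT: HT={A,C} ∩ Q={A} → {A} (+0)
site 5, node HQTW: HQT={A} ∪ W={C} → {A,C} (+1)
site 5, node AHIMQTW: AIM={C} ∩ HQTW={A,C} → {C} (+0)
site 6, node AI: A={G} ∪ I={T} → {G,T} (+1)
site 6, node AIM: AI={G,T} ∩ M={T} → {T} (+0)
site 6, node HT: H={T} ∪ T={C} → {C,T} (+1)
site 6, node HQT: HT={C,T} ∩ Q={T} → {T} (+0)
site 6, node HQTW: HQT={T} ∪ W={A} → {A,T} (+1)
site 6, node AHIMQTW: AIM={T} ∩ HQTW={A,T} → {T} (+0)
site 7, node AI: A={T} ∪ I={G} → {G,T} (+1)
site 7, node AIM: AI={G,T} ∩ M={T} → {T} (+0)
site 7, node HT: H={C} ∩ T={C} → {C} (+0)
site 7, node HQT: HT={C} ∩ Q={C} → {C} (+0)
site 7, node HQTW: HQT={C} ∩ W={C} → {C} (+0)
site 7, node AHIMQTW: AIM={T} ∪ HQTW={C} → {C,T} (+1)
per-site changes: [4, 3, 3, 4, 4, 2, 3, 2]; total = 25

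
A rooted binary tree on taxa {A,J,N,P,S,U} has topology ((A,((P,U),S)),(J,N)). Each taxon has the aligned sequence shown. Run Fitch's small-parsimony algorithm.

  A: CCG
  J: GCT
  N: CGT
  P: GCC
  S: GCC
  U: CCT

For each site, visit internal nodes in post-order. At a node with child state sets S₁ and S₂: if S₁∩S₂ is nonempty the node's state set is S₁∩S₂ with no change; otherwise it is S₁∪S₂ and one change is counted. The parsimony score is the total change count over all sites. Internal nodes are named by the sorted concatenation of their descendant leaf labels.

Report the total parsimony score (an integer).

[col 0] PU: children P:{G}, U:{C} ∪→ {C,G}; cost 1
[col 0] PSU: children PU:{C,G}, S:{G} ∩→ {G}; cost 0
[col 0] APSU: children A:{C}, PSU:{G} ∪→ {C,G}; cost 1
[col 0] JN: children J:{G}, N:{C} ∪→ {C,G}; cost 1
[col 0] AJNPSU: children APSU:{C,G}, JN:{C,G} ∩→ {C,G}; cost 0
[col 1] PU: children P:{C}, U:{C} ∩→ {C}; cost 0
[col 1] PSU: children PU:{C}, S:{C} ∩→ {C}; cost 0
[col 1] APSU: children A:{C}, PSU:{C} ∩→ {C}; cost 0
[col 1] JN: children J:{C}, N:{G} ∪→ {C,G}; cost 1
[col 1] AJNPSU: children APSU:{C}, JN:{C,G} ∩→ {C}; cost 0
[col 2] PU: children P:{C}, U:{T} ∪→ {C,T}; cost 1
[col 2] PSU: children PU:{C,T}, S:{C} ∩→ {C}; cost 0
[col 2] APSU: children A:{G}, PSU:{C} ∪→ {C,G}; cost 1
[col 2] JN: children J:{T}, N:{T} ∩→ {T}; cost 0
[col 2] AJNPSU: children APSU:{C,G}, JN:{T} ∪→ {C,G,T}; cost 1
per-site changes: [3, 1, 3]; total = 7

7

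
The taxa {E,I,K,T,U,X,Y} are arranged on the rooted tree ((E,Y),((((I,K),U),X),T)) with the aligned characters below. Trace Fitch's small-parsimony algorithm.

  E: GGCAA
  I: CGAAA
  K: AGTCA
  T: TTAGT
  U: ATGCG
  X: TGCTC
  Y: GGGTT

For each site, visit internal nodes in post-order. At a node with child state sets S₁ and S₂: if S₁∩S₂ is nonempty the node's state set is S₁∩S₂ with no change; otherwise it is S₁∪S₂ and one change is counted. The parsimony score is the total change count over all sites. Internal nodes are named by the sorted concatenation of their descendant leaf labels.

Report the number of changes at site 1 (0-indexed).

site 0, node EY: E={G} ∩ Y={G} → {G} (+0)
site 0, node IK: I={C} ∪ K={A} → {A,C} (+1)
site 0, node IKU: IK={A,C} ∩ U={A} → {A} (+0)
site 0, node IKUX: IKU={A} ∪ X={T} → {A,T} (+1)
site 0, node IKTUX: IKUX={A,T} ∩ T={T} → {T} (+0)
site 0, node EIKTUXY: EY={G} ∪ IKTUX={T} → {G,T} (+1)
site 1, node EY: E={G} ∩ Y={G} → {G} (+0)
site 1, node IK: I={G} ∩ K={G} → {G} (+0)
site 1, node IKU: IK={G} ∪ U={T} → {G,T} (+1)
site 1, node IKUX: IKU={G,T} ∩ X={G} → {G} (+0)
site 1, node IKTUX: IKUX={G} ∪ T={T} → {G,T} (+1)
site 1, node EIKTUXY: EY={G} ∩ IKTUX={G,T} → {G} (+0)
site 2, node EY: E={C} ∪ Y={G} → {C,G} (+1)
site 2, node IK: I={A} ∪ K={T} → {A,T} (+1)
site 2, node IKU: IK={A,T} ∪ U={G} → {A,G,T} (+1)
site 2, node IKUX: IKU={A,G,T} ∪ X={C} → {A,C,G,T} (+1)
site 2, node IKTUX: IKUX={A,C,G,T} ∩ T={A} → {A} (+0)
site 2, node EIKTUXY: EY={C,G} ∪ IKTUX={A} → {A,C,G} (+1)
site 3, node EY: E={A} ∪ Y={T} → {A,T} (+1)
site 3, node IK: I={A} ∪ K={C} → {A,C} (+1)
site 3, node IKU: IK={A,C} ∩ U={C} → {C} (+0)
site 3, node IKUX: IKU={C} ∪ X={T} → {C,T} (+1)
site 3, node IKTUX: IKUX={C,T} ∪ T={G} → {C,G,T} (+1)
site 3, node EIKTUXY: EY={A,T} ∩ IKTUX={C,G,T} → {T} (+0)
site 4, node EY: E={A} ∪ Y={T} → {A,T} (+1)
site 4, node IK: I={A} ∩ K={A} → {A} (+0)
site 4, node IKU: IK={A} ∪ U={G} → {A,G} (+1)
site 4, node IKUX: IKU={A,G} ∪ X={C} → {A,C,G} (+1)
site 4, node IKTUX: IKUX={A,C,G} ∪ T={T} → {A,C,G,T} (+1)
site 4, node EIKTUXY: EY={A,T} ∩ IKTUX={A,C,G,T} → {A,T} (+0)
per-site changes: [3, 2, 5, 4, 4]; total = 18

2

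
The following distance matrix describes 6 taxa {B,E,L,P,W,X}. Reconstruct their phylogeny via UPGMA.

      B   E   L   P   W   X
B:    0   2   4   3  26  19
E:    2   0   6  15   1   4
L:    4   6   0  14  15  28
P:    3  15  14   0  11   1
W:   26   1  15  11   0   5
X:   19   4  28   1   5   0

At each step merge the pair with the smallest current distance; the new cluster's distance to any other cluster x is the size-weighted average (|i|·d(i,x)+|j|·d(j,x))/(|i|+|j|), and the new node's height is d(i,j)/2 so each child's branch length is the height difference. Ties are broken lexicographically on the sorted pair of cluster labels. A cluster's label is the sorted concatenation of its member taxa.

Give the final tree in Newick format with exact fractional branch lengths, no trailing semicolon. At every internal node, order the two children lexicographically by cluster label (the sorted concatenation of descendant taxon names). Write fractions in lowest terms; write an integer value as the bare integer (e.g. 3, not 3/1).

((B:2,L:2):81/16,((E:1/2,W:1/2):31/8,(P:1/2,X:1/2):31/8):43/16)

1. join E+W (d=1) ⇒ EW; edges |E|=1/2, |W|=1/2
  updated: d(B,EW)=14, d(EW,L)=21/2, d(EW,P)=13, d(EW,X)=9/2
2. join P+X (d=1) ⇒ PX; edges |P|=1/2, |X|=1/2
  updated: d(B,PX)=11, d(EW,PX)=35/4, d(L,PX)=21
3. join B+L (d=4) ⇒ BL; edges |B|=2, |L|=2
  updated: d(BL,EW)=49/4, d(BL,PX)=16
4. join EW+PX (d=35/4) ⇒ EPWX; edges |EW|=31/8, |PX|=31/8
  updated: d(BL,EPWX)=113/8
5. join BL+EPWX (d=113/8) ⇒ BELPWX; edges |BL|=81/16, |EPWX|=43/16
final tree: ((B:2,L:2):81/16,((E:1/2,W:1/2):31/8,(P:1/2,X:1/2):31/8):43/16)
total length: 43/2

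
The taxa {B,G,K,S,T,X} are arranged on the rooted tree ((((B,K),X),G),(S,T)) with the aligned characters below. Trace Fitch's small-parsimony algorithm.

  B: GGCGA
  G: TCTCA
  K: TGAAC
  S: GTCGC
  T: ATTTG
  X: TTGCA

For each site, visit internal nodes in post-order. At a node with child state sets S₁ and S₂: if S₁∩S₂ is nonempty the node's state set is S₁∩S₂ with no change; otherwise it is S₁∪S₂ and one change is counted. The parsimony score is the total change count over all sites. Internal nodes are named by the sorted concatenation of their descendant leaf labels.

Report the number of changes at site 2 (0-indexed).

4

[col 0] BK: children B:{G}, K:{T} ∪→ {G,T}; cost 1
[col 0] BKX: children BK:{G,T}, X:{T} ∩→ {T}; cost 0
[col 0] BGKX: children BKX:{T}, G:{T} ∩→ {T}; cost 0
[col 0] ST: children S:{G}, T:{A} ∪→ {A,G}; cost 1
[col 0] BGKSTX: children BGKX:{T}, ST:{A,G} ∪→ {A,G,T}; cost 1
[col 1] BK: children B:{G}, K:{G} ∩→ {G}; cost 0
[col 1] BKX: children BK:{G}, X:{T} ∪→ {G,T}; cost 1
[col 1] BGKX: children BKX:{G,T}, G:{C} ∪→ {C,G,T}; cost 1
[col 1] ST: children S:{T}, T:{T} ∩→ {T}; cost 0
[col 1] BGKSTX: children BGKX:{C,G,T}, ST:{T} ∩→ {T}; cost 0
[col 2] BK: children B:{C}, K:{A} ∪→ {A,C}; cost 1
[col 2] BKX: children BK:{A,C}, X:{G} ∪→ {A,C,G}; cost 1
[col 2] BGKX: children BKX:{A,C,G}, G:{T} ∪→ {A,C,G,T}; cost 1
[col 2] ST: children S:{C}, T:{T} ∪→ {C,T}; cost 1
[col 2] BGKSTX: children BGKX:{A,C,G,T}, ST:{C,T} ∩→ {C,T}; cost 0
[col 3] BK: children B:{G}, K:{A} ∪→ {A,G}; cost 1
[col 3] BKX: children BK:{A,G}, X:{C} ∪→ {A,C,G}; cost 1
[col 3] BGKX: children BKX:{A,C,G}, G:{C} ∩→ {C}; cost 0
[col 3] ST: children S:{G}, T:{T} ∪→ {G,T}; cost 1
[col 3] BGKSTX: children BGKX:{C}, ST:{G,T} ∪→ {C,G,T}; cost 1
[col 4] BK: children B:{A}, K:{C} ∪→ {A,C}; cost 1
[col 4] BKX: children BK:{A,C}, X:{A} ∩→ {A}; cost 0
[col 4] BGKX: children BKX:{A}, G:{A} ∩→ {A}; cost 0
[col 4] ST: children S:{C}, T:{G} ∪→ {C,G}; cost 1
[col 4] BGKSTX: children BGKX:{A}, ST:{C,G} ∪→ {A,C,G}; cost 1
per-site changes: [3, 2, 4, 4, 3]; total = 16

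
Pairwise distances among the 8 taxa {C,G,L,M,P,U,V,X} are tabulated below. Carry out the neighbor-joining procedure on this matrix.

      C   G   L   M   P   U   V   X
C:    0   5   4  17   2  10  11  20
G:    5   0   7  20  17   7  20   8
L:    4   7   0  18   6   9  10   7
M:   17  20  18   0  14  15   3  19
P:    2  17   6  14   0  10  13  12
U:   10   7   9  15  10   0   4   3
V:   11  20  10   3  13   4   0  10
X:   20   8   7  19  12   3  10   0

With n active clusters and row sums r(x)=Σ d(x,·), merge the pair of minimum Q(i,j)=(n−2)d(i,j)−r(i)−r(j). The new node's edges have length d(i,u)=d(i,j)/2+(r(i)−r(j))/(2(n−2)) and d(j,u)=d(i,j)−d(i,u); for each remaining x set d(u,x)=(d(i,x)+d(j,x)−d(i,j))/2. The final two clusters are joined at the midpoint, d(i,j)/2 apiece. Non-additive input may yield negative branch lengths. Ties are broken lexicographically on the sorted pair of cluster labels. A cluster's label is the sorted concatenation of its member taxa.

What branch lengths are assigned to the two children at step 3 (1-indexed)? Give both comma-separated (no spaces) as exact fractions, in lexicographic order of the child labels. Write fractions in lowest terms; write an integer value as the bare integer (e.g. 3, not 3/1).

103/32,25/32

step 1: merge (M,V) at d=3, Q=-159; branch lengths M→53/12, V→-17/12; new cluster MV
  updated: d(C,MV)=25/2, d(G,MV)=37/2, d(L,MV)=25/2, d(MV,P)=12, d(MV,U)=8, d(MV,X)=13
step 2: merge (C,P) at d=2, Q=-205/2; branch lengths C→9/20, P→31/20; new cluster CP
  updated: d(CP,G)=10, d(CP,L)=4, d(CP,MV)=45/4, d(CP,U)=9, d(CP,X)=15
step 3: merge (CP,L) at d=4, Q=-291/4; branch lengths CP→103/32, L→25/32; new cluster CLP
  updated: d(CLP,G)=13/2, d(CLP,MV)=79/8, d(CLP,U)=7, d(CLP,X)=9
step 4: merge (CLP,G) at d=13/2, Q=-423/8; branch lengths CLP→95/48, G→217/48; new cluster CGLP
  updated: d(CGLP,MV)=175/16, d(CGLP,U)=15/4, d(CGLP,X)=21/4
step 5: merge (CGLP,X) at d=21/4, Q=-491/16; branch lengths CGLP→147/64, X→189/64; new cluster CGLPX
  updated: d(CGLPX,MV)=299/32, d(CGLPX,U)=3/4
step 6: merge (CGLPX,MV) at d=299/32, Q=-579/32; branch lengths CGLPX→67/64, MV→531/64; new cluster CGLMPVX
  updated: d(CGLMPVX,U)=-19/64
step 7: merge (CGLMPVX,U) at d=-19/64; branch lengths CGLMPVX→-19/128, U→-19/128; new cluster CGLMPUVX
final tree: ((((((C:9/20,P:31/20):103/32,L:25/32):95/48,G:217/48):147/64,X:189/64):67/64,(M:53/12,V:-17/12):531/64):-19/128,U:-19/128)
total length: 1907/64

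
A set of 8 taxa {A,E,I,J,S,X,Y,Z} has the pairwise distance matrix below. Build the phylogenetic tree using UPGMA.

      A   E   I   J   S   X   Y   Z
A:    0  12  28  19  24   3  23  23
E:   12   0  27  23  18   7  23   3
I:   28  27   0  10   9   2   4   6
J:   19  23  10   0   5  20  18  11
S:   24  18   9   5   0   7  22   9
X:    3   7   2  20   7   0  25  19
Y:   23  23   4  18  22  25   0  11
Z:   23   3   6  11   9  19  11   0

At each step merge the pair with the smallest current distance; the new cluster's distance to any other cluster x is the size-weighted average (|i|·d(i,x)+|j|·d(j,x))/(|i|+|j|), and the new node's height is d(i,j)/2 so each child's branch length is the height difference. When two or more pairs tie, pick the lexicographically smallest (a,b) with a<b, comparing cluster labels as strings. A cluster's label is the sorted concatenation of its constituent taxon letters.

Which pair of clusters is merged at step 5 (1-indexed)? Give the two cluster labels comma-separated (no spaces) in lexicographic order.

step 1: merge (I,X) at d=2; branch lengths I→1, X→1; new cluster IX
  updated: d(A,IX)=31/2, d(E,IX)=17, d(IX,J)=15, d(IX,S)=8, d(IX,Y)=29/2, d(IX,Z)=25/2
step 2: merge (E,Z) at d=3; branch lengths E→3/2, Z→3/2; new cluster EZ
  updated: d(A,EZ)=35/2, d(EZ,IX)=59/4, d(EZ,J)=17, d(EZ,S)=27/2, d(EZ,Y)=17
step 3: merge (J,S) at d=5; branch lengths J→5/2, S→5/2; new cluster JS
  updated: d(A,JS)=43/2, d(EZ,JS)=61/4, d(IX,JS)=23/2, d(JS,Y)=20
step 4: merge (IX,JS) at d=23/2; branch lengths IX→19/4, JS→13/4; new cluster IJSX
  updated: d(A,IJSX)=37/2, d(EZ,IJSX)=15, d(IJSX,Y)=69/4
step 5: merge (EZ,IJSX) at d=15; branch lengths EZ→6, IJSX→7/4; new cluster EIJSXZ
  updated: d(A,EIJSXZ)=109/6, d(EIJSXZ,Y)=103/6
step 6: merge (EIJSXZ,Y) at d=103/6; branch lengths EIJSXZ→13/12, Y→103/12; new cluster EIJSXYZ
  updated: d(A,EIJSXYZ)=132/7
step 7: merge (A,EIJSXYZ) at d=132/7; branch lengths A→66/7, EIJSXYZ→71/84; new cluster AEIJSXYZ
final tree: (A:66/7,(((E:3/2,Z:3/2):6,((I:1,X:1):19/4,(J:5/2,S:5/2):13/4):7/4):13/12,Y:103/12):71/84)
total length: 1919/42

EZ,IJSX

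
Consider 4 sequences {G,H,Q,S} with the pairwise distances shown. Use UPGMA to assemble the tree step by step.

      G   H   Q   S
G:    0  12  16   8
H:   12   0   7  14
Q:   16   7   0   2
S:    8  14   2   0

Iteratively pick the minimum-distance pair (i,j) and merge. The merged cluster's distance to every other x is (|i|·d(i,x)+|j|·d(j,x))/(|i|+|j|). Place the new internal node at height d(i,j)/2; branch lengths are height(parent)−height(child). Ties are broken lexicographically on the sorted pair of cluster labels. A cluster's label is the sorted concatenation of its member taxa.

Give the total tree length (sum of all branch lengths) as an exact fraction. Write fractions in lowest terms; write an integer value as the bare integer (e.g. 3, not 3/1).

iteration 1: select Q,S (d=2); attach at lengths (1, 1); label the merged cluster QS
  updated: d(G,QS)=12, d(H,QS)=21/2
iteration 2: select H,QS (d=21/2); attach at lengths (21/4, 17/4); label the merged cluster HQS
  updated: d(G,HQS)=12
iteration 3: select G,HQS (d=12); attach at lengths (6, 3/4); label the merged cluster GHQS
final tree: (G:6,(H:21/4,(Q:1,S:1):17/4):3/4)
total length: 73/4

73/4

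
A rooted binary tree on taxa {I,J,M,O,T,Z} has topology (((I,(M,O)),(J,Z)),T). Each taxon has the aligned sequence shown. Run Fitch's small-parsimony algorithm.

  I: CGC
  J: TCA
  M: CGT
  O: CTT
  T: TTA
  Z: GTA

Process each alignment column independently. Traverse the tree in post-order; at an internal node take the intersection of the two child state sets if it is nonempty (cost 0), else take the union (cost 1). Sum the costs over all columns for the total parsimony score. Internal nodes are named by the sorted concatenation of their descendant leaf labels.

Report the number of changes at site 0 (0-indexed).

2

MO@0: {C} ∩ {C} = {C} (intersection, +0)
IMO@0: {C} ∩ {C} = {C} (intersection, +0)
JZ@0: {T} ∪ {G} = {G,T} (union, +1)
IJMOZ@0: {C} ∪ {G,T} = {C,G,T} (union, +1)
IJMOTZ@0: {C,G,T} ∩ {T} = {T} (intersection, +0)
MO@1: {G} ∪ {T} = {G,T} (union, +1)
IMO@1: {G} ∩ {G,T} = {G} (intersection, +0)
JZ@1: {C} ∪ {T} = {C,T} (union, +1)
IJMOZ@1: {G} ∪ {C,T} = {C,G,T} (union, +1)
IJMOTZ@1: {C,G,T} ∩ {T} = {T} (intersection, +0)
MO@2: {T} ∩ {T} = {T} (intersection, +0)
IMO@2: {C} ∪ {T} = {C,T} (union, +1)
JZ@2: {A} ∩ {A} = {A} (intersection, +0)
IJMOZ@2: {C,T} ∪ {A} = {A,C,T} (union, +1)
IJMOTZ@2: {A,C,T} ∩ {A} = {A} (intersection, +0)
per-site changes: [2, 3, 2]; total = 7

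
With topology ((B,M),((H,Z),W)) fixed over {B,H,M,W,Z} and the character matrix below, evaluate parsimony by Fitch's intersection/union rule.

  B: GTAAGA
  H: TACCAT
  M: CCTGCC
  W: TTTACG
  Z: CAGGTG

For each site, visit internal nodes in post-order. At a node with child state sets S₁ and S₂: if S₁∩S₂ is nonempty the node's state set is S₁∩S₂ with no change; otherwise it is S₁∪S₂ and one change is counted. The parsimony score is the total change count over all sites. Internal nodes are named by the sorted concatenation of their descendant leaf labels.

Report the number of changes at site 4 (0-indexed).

3

site 0, node BM: B={G} ∪ M={C} → {C,G} (+1)
site 0, node HZ: H={T} ∪ Z={C} → {C,T} (+1)
site 0, node HWZ: HZ={C,T} ∩ W={T} → {T} (+0)
site 0, node BHMWZ: BM={C,G} ∪ HWZ={T} → {C,G,T} (+1)
site 1, node BM: B={T} ∪ M={C} → {C,T} (+1)
site 1, node HZ: H={A} ∩ Z={A} → {A} (+0)
site 1, node HWZ: HZ={A} ∪ W={T} → {A,T} (+1)
site 1, node BHMWZ: BM={C,T} ∩ HWZ={A,T} → {T} (+0)
site 2, node BM: B={A} ∪ M={T} → {A,T} (+1)
site 2, node HZ: H={C} ∪ Z={G} → {C,G} (+1)
site 2, node HWZ: HZ={C,G} ∪ W={T} → {C,G,T} (+1)
site 2, node BHMWZ: BM={A,T} ∩ HWZ={C,G,T} → {T} (+0)
site 3, node BM: B={A} ∪ M={G} → {A,G} (+1)
site 3, node HZ: H={C} ∪ Z={G} → {C,G} (+1)
site 3, node HWZ: HZ={C,G} ∪ W={A} → {A,C,G} (+1)
site 3, node BHMWZ: BM={A,G} ∩ HWZ={A,C,G} → {A,G} (+0)
site 4, node BM: B={G} ∪ M={C} → {C,G} (+1)
site 4, node HZ: H={A} ∪ Z={T} → {A,T} (+1)
site 4, node HWZ: HZ={A,T} ∪ W={C} → {A,C,T} (+1)
site 4, node BHMWZ: BM={C,G} ∩ HWZ={A,C,T} → {C} (+0)
site 5, node BM: B={A} ∪ M={C} → {A,C} (+1)
site 5, node HZ: H={T} ∪ Z={G} → {G,T} (+1)
site 5, node HWZ: HZ={G,T} ∩ W={G} → {G} (+0)
site 5, node BHMWZ: BM={A,C} ∪ HWZ={G} → {A,C,G} (+1)
per-site changes: [3, 2, 3, 3, 3, 3]; total = 17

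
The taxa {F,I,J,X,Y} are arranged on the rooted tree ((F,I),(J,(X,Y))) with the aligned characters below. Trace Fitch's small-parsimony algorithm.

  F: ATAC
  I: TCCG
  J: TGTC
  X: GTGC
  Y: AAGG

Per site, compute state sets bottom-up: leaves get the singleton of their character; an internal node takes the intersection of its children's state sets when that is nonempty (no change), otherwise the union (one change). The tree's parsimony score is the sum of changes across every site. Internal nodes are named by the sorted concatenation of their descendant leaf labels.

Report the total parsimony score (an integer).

FI@0: {A} ∪ {T} = {A,T} (union, +1)
XY@0: {G} ∪ {A} = {A,G} (union, +1)
JXY@0: {T} ∪ {A,G} = {A,G,T} (union, +1)
FIJXY@0: {A,T} ∩ {A,G,T} = {A,T} (intersection, +0)
FI@1: {T} ∪ {C} = {C,T} (union, +1)
XY@1: {T} ∪ {A} = {A,T} (union, +1)
JXY@1: {G} ∪ {A,T} = {A,G,T} (union, +1)
FIJXY@1: {C,T} ∩ {A,G,T} = {T} (intersection, +0)
FI@2: {A} ∪ {C} = {A,C} (union, +1)
XY@2: {G} ∩ {G} = {G} (intersection, +0)
JXY@2: {T} ∪ {G} = {G,T} (union, +1)
FIJXY@2: {A,C} ∪ {G,T} = {A,C,G,T} (union, +1)
FI@3: {C} ∪ {G} = {C,G} (union, +1)
XY@3: {C} ∪ {G} = {C,G} (union, +1)
JXY@3: {C} ∩ {C,G} = {C} (intersection, +0)
FIJXY@3: {C,G} ∩ {C} = {C} (intersection, +0)
per-site changes: [3, 3, 3, 2]; total = 11

11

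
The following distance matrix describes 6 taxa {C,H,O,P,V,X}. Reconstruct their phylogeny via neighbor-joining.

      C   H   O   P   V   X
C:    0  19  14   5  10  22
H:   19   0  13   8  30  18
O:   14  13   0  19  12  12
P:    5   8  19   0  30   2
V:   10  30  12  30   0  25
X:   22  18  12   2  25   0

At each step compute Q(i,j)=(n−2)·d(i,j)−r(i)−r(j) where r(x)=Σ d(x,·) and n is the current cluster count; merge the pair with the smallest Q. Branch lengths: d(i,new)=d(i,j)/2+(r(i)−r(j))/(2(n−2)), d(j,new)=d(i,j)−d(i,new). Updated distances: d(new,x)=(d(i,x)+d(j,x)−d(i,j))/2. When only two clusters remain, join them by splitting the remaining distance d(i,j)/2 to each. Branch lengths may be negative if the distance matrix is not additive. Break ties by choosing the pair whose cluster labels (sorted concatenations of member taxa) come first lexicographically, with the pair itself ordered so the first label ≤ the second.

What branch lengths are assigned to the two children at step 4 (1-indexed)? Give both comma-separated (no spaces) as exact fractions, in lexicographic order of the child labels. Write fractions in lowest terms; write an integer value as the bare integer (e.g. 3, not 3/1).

41/8,-11/8

step 1: merge (C,V) at d=10, Q=-137; branch lengths C→3/8, V→77/8; new cluster CV
  updated: d(CV,H)=39/2, d(CV,O)=8, d(CV,P)=25/2, d(CV,X)=37/2
step 2: merge (CV,O) at d=8, Q=-173/2; branch lengths CV→61/12, O→35/12; new cluster COV
  updated: d(COV,H)=49/4, d(COV,P)=47/4, d(COV,X)=45/4
step 3: merge (COV,H) at d=49/4, Q=-49; branch lengths COV→43/8, H→55/8; new cluster CHOV
  updated: d(CHOV,P)=15/4, d(CHOV,X)=17/2
step 4: merge (CHOV,P) at d=15/4, Q=-57/4; branch lengths CHOV→41/8, P→-11/8; new cluster CHOPV
  updated: d(CHOPV,X)=27/8
step 5: merge (CHOPV,X) at d=27/8; branch lengths CHOPV→27/16, X→27/16; new cluster CHOPVX
final tree: (((((C:3/8,V:77/8):61/12,O:35/12):43/8,H:55/8):41/8,P:-11/8):27/16,X:27/16)
total length: 299/8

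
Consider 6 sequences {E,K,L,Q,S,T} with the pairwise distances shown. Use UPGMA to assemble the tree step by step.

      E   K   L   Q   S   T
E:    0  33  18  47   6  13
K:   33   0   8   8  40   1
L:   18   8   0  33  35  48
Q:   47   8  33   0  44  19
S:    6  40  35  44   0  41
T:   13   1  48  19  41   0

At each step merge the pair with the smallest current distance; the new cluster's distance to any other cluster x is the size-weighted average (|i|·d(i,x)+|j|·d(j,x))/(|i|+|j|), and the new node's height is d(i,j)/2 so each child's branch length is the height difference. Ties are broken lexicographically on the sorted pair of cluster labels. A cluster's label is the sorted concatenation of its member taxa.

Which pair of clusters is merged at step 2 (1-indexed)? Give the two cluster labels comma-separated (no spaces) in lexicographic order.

E,S

step 1: merge (K,T) at d=1; branch lengths K→1/2, T→1/2; new cluster KT
  updated: d(E,KT)=23, d(KT,L)=28, d(KT,Q)=27/2, d(KT,S)=81/2
step 2: merge (E,S) at d=6; branch lengths E→3, S→3; new cluster ES
  updated: d(ES,KT)=127/4, d(ES,L)=53/2, d(ES,Q)=91/2
step 3: merge (KT,Q) at d=27/2; branch lengths KT→25/4, Q→27/4; new cluster KQT
  updated: d(ES,KQT)=109/3, d(KQT,L)=89/3
step 4: merge (ES,L) at d=53/2; branch lengths ES→41/4, L→53/4; new cluster ELS
  updated: d(ELS,KQT)=307/9
step 5: merge (ELS,KQT) at d=307/9; branch lengths ELS→137/36, KQT→371/36; new cluster EKLQST
final tree: (((E:3,S:3):41/4,L:53/4):137/36,((K:1/2,T:1/2):25/4,Q:27/4):371/36)
total length: 1037/18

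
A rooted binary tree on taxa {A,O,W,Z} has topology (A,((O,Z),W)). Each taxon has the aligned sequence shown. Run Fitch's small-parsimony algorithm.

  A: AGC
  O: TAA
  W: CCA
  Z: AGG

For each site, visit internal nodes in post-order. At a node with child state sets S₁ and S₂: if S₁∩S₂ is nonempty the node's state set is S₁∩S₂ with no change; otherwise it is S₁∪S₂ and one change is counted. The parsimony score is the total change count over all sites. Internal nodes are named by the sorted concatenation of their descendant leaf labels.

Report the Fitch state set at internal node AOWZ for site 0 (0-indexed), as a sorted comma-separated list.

A

[col 0] OZ: children O:{T}, Z:{A} ∪→ {A,T}; cost 1
[col 0] OWZ: children OZ:{A,T}, W:{C} ∪→ {A,C,T}; cost 1
[col 0] AOWZ: children A:{A}, OWZ:{A,C,T} ∩→ {A}; cost 0
[col 1] OZ: children O:{A}, Z:{G} ∪→ {A,G}; cost 1
[col 1] OWZ: children OZ:{A,G}, W:{C} ∪→ {A,C,G}; cost 1
[col 1] AOWZ: children A:{G}, OWZ:{A,C,G} ∩→ {G}; cost 0
[col 2] OZ: children O:{A}, Z:{G} ∪→ {A,G}; cost 1
[col 2] OWZ: children OZ:{A,G}, W:{A} ∩→ {A}; cost 0
[col 2] AOWZ: children A:{C}, OWZ:{A} ∪→ {A,C}; cost 1
per-site changes: [2, 2, 2]; total = 6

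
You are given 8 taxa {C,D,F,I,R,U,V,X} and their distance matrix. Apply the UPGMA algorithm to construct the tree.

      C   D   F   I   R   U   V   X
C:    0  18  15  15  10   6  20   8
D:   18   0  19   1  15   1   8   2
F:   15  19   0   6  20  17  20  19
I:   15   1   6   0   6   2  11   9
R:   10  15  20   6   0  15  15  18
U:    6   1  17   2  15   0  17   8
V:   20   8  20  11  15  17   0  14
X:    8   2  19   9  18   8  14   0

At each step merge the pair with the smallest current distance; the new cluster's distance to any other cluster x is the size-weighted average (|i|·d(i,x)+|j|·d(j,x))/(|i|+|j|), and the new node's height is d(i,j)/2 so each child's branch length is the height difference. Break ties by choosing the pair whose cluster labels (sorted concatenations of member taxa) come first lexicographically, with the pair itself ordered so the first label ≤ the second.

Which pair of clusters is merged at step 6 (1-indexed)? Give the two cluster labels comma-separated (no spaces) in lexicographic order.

CR,DIUVX

iteration 1: select D,I (d=1); attach at lengths (1/2, 1/2); label the merged cluster DI
  updated: d(C,DI)=33/2, d(DI,F)=25/2, d(DI,R)=21/2, d(DI,U)=3/2, d(DI,V)=19/2, d(DI,X)=11/2
iteration 2: select DI,U (d=3/2); attach at lengths (1/4, 3/4); label the merged cluster DIU
  updated: d(C,DIU)=13, d(DIU,F)=14, d(DIU,R)=12, d(DIU,V)=12, d(DIU,X)=19/3
iteration 3: select DIU,X (d=19/3); attach at lengths (29/12, 19/6); label the merged cluster DIUX
  updated: d(C,DIUX)=47/4, d(DIUX,F)=61/4, d(DIUX,R)=27/2, d(DIUX,V)=25/2
iteration 4: select C,R (d=10); attach at lengths (5, 5); label the merged cluster CR
  updated: d(CR,DIUX)=101/8, d(CR,F)=35/2, d(CR,V)=35/2
iteration 5: select DIUX,V (d=25/2); attach at lengths (37/12, 25/4); label the merged cluster DIUVX
  updated: d(CR,DIUVX)=68/5, d(DIUVX,F)=81/5
iteration 6: select CR,DIUVX (d=68/5); attach at lengths (9/5, 11/20); label the merged cluster CDIRUVX
  updated: d(CDIRUVX,F)=116/7
iteration 7: select CDIRUVX,F (d=116/7); attach at lengths (52/35, 58/7); label the merged cluster CDFIRUVX
final tree: (((C:5,R:5):9/5,((((D:1/2,I:1/2):1/4,U:3/4):29/12,X:19/6):37/12,V:25/4):11/20):52/35,F:58/7)
total length: 4099/105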